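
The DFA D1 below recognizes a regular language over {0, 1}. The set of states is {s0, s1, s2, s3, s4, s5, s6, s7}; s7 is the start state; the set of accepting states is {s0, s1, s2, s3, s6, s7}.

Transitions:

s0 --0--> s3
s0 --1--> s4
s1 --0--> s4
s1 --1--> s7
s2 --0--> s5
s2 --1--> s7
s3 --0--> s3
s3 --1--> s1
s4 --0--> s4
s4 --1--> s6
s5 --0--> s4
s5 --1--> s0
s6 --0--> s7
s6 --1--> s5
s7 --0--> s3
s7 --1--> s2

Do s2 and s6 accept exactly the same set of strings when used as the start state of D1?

No

Every state is reachable, so we keep all 8.
Start with accepting vs non-accepting: {s0,s1,s2,s3,s6,s7} | {s4,s5}.
Split {s0,s1,s2,s3,s6,s7} by δ(·,0) → {s0,s3,s6,s7} and {s1,s2}.
On input 1, block {s0,s3,s6,s7} splits into {s0,s6} and {s3,s7}.
The partition is now stable with 4 blocks: {s0,s6} | {s4,s5} | {s1,s2} | {s3,s7}.
s2 and s6 end up in different blocks, so they are distinguishable. For instance, the string '0' is accepted from only s6.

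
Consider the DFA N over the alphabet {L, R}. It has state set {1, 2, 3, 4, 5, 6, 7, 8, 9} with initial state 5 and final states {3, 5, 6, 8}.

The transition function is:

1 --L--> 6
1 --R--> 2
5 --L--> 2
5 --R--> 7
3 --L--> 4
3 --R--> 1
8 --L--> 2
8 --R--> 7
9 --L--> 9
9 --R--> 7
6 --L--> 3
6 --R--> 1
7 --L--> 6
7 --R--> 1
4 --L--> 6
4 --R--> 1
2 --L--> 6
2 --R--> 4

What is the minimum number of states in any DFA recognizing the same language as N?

First remove the unreachable states {8,9}; 7 states remain.
Initial partition by acceptance: {3,5,6} | {1,2,4,7}.
On input L, block {3,5,6} splits into {3,5} and {6}.
Stable partition: {3,5} | {1,2,4,7} | {6} — 3 equivalence classes.

3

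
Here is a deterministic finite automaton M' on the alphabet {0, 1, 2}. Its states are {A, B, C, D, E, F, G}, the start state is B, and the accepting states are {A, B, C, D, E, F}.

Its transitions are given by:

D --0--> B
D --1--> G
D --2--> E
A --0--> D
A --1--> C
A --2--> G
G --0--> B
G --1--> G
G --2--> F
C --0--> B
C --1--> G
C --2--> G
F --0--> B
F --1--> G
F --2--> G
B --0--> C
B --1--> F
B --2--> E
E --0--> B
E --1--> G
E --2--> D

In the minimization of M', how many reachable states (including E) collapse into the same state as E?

2

First remove the unreachable states {A}; 6 states remain.
P0 = {B,C,D,E,F} | {G}.
Refine {B,C,D,E,F} on symbol 1: members go to different blocks, giving {C,D,E,F} and {B}.
Split {C,D,E,F} by δ(·,2) → {C,F} and {D,E}.
Stable partition: {C,F} | {G} | {B} | {D,E} — 4 equivalence classes.
The equivalence class containing E is {D,E}, of size 2.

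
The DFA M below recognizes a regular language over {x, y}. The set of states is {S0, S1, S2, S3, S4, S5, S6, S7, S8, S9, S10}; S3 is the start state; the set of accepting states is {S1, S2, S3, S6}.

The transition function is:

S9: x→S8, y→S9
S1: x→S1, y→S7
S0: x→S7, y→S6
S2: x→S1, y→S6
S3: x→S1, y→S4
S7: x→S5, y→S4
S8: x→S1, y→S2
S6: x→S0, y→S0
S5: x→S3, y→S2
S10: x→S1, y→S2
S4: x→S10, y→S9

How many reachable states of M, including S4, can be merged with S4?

All states are reachable from the start state.
P0 = {S1,S2,S3,S6} | {S0,S4,S5,S7,S8,S9,S10}.
Refine {S1,S2,S3,S6} on symbol x: members go to different blocks, giving {S1,S2,S3} and {S6}.
Split {S1,S2,S3} by δ(·,y) → {S1,S3} and {S2}.
On input x, block {S0,S4,S5,S7,S8,S9,S10} splits into {S0,S4,S7,S9} and {S5,S8,S10}.
Split {S0,S4,S7,S9} by δ(·,x) → {S4,S7,S9} and {S0}.
The partition is now stable with 6 blocks: {S1,S3} | {S4,S7,S9} | {S6} | {S2} | {S5,S8,S10} | {S0}.
The equivalence class containing S4 is {S4,S7,S9}, of size 3.

3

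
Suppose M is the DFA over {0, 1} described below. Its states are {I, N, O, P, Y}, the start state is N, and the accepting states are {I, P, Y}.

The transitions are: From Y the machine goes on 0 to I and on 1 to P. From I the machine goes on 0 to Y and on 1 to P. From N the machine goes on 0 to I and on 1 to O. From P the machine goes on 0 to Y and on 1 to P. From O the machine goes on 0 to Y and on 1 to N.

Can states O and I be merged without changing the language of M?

No

All states are reachable from the start state.
Initial partition by acceptance: {I,P,Y} | {N,O}.
The partition is now stable with 2 blocks: {I,P,Y} | {N,O}.
O and I end up in different blocks, so they are distinguishable. For instance, the string 'ε' is accepted from only I.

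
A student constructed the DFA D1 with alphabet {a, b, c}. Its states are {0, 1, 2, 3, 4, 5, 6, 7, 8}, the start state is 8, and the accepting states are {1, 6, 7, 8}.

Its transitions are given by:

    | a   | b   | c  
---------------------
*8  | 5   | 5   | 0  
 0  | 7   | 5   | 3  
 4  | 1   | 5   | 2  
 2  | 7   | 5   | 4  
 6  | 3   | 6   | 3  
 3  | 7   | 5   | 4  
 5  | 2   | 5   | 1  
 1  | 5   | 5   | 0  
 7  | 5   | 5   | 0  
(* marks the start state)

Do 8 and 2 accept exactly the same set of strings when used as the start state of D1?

First remove the unreachable states {6}; 8 states remain.
Start with accepting vs non-accepting: {1,7,8} | {0,2,3,4,5}.
Split {0,2,3,4,5} by δ(·,a) → {0,2,3,4} and {5}.
No further refinement is possible. Final partition (3 blocks): {1,7,8} | {0,2,3,4} | {5}.
8 and 2 end up in different blocks, so they are distinguishable. For instance, the string 'ε' is accepted from only 8.

No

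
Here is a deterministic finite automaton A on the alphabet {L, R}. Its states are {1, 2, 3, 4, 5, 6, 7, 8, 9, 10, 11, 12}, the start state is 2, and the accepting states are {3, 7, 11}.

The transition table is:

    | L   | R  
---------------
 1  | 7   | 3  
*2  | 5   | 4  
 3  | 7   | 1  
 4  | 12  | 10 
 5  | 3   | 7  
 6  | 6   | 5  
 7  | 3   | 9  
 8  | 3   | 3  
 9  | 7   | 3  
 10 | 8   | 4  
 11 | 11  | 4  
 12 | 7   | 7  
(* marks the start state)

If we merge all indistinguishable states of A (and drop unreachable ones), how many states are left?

3

Reachable states from the start: {1,2,3,4,5,7,8,9,10,12}. Unreachable: {6,11} — drop them.
Start with accepting vs non-accepting: {3,7} | {1,2,4,5,8,9,10,12}.
Split {1,2,4,5,8,9,10,12} by δ(·,L) → {1,5,8,9,12} and {2,4,10}.
Stable partition: {3,7} | {1,5,8,9,12} | {2,4,10} — 3 equivalence classes.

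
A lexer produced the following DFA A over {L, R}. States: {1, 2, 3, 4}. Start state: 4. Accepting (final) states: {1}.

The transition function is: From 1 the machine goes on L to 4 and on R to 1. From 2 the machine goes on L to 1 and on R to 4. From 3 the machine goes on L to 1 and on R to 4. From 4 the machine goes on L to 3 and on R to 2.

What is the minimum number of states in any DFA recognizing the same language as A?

3

All states are reachable from the start state.
Start with accepting vs non-accepting: {1} | {2,3,4}.
On input L, block {2,3,4} splits into {2,3} and {4}.
The partition is now stable with 3 blocks: {1} | {2,3} | {4}.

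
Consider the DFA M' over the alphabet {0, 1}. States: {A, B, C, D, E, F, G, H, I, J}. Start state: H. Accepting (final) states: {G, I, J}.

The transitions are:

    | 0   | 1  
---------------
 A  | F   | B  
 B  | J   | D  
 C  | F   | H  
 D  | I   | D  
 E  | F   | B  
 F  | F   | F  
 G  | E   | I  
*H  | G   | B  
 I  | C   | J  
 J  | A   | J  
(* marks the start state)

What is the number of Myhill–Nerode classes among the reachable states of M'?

Initial partition by acceptance: {G,I,J} | {A,B,C,D,E,F,H}.
Refine {A,B,C,D,E,F,H} on symbol 0: members go to different blocks, giving {A,C,E,F} and {B,D,H}.
Refine {A,C,E,F} on symbol 1: members go to different blocks, giving {A,C,E} and {F}.
The partition is now stable with 4 blocks: {G,I,J} | {A,C,E} | {B,D,H} | {F}.

4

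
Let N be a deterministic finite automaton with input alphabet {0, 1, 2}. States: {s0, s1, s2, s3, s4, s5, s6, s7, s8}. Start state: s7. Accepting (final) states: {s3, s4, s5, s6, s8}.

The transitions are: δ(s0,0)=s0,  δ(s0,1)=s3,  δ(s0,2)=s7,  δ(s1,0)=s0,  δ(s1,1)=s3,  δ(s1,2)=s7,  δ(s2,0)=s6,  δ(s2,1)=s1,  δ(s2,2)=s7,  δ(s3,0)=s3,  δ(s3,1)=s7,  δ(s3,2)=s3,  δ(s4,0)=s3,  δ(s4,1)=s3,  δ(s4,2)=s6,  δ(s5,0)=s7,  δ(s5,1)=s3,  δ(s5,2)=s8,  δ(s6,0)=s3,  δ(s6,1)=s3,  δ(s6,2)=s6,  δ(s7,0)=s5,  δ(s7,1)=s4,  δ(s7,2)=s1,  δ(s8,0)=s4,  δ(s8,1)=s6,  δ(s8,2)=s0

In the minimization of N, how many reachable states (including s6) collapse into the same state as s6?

Reachable states from the start: {s0,s1,s3,s4,s5,s6,s7,s8}. Unreachable: {s2} — drop them.
Initial partition by acceptance: {s3,s4,s5,s6,s8} | {s0,s1,s7}.
Split {s3,s4,s5,s6,s8} by δ(·,0) → {s3,s4,s6,s8} and {s5}.
On input 1, block {s3,s4,s6,s8} splits into {s4,s6,s8} and {s3}.
On input 0, block {s4,s6,s8} splits into {s4,s6} and {s8}.
On input 0, block {s0,s1,s7} splits into {s0,s1} and {s7}.
No further refinement is possible. Final partition (6 blocks): {s4,s6} | {s0,s1} | {s5} | {s3} | {s8} | {s7}.
The equivalence class containing s6 is {s4,s6}, of size 2.

2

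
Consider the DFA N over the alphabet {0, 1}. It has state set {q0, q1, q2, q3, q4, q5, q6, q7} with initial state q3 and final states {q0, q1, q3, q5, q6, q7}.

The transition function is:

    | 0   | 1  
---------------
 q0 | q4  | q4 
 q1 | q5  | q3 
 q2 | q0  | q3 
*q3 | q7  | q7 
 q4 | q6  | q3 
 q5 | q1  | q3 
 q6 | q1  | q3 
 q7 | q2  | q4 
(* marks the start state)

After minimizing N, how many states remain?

6

Start with accepting vs non-accepting: {q0,q1,q3,q5,q6,q7} | {q2,q4}.
On input 0, block {q0,q1,q3,q5,q6,q7} splits into {q1,q3,q5,q6} and {q0,q7}.
On input 0, block {q1,q3,q5,q6} splits into {q1,q5,q6} and {q3}.
On input 0, block {q2,q4} splits into {q2} and {q4}.
Split {q0,q7} by δ(·,0) → {q0} and {q7}.
The partition is now stable with 6 blocks: {q1,q5,q6} | {q2} | {q0} | {q3} | {q4} | {q7}.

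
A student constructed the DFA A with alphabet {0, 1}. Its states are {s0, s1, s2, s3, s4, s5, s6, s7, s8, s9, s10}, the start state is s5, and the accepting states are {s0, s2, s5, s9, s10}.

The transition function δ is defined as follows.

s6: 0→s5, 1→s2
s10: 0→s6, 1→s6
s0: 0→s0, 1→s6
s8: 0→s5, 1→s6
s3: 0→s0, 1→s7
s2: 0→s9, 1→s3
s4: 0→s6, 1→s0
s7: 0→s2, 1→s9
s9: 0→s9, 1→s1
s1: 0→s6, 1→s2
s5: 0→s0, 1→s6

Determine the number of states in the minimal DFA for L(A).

Reachable states from the start: {s0,s1,s2,s3,s5,s6,s7,s9}. Unreachable: {s4,s8,s10} — drop them.
Start with accepting vs non-accepting: {s0,s2,s5,s9} | {s1,s3,s6,s7}.
Refine {s1,s3,s6,s7} on symbol 0: members go to different blocks, giving {s3,s6,s7} and {s1}.
On input 1, block {s0,s2,s5,s9} splits into {s0,s2,s5} and {s9}.
Split {s0,s2,s5} by δ(·,0) → {s0,s5} and {s2}.
Split {s3,s6,s7} by δ(·,0) → {s3,s6} and {s7}.
On input 1, block {s3,s6} splits into {s3} and {s6}.
The partition is now stable with 7 blocks: {s0,s5} | {s3} | {s1} | {s9} | {s2} | {s7} | {s6}.

7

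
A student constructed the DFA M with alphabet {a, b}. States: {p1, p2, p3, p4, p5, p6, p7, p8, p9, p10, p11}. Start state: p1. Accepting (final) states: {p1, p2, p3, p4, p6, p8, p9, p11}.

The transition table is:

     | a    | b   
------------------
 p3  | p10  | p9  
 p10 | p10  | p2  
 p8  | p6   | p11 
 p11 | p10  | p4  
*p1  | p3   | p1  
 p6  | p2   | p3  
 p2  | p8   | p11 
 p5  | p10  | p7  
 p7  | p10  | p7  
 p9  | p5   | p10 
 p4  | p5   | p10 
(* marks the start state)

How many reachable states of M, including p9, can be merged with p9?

All states are reachable from the start state.
P0 = {p1,p2,p3,p4,p6,p8,p9,p11} | {p5,p7,p10}.
On input a, block {p1,p2,p3,p4,p6,p8,p9,p11} splits into {p1,p2,p6,p8} and {p3,p4,p9,p11}.
On input a, block {p1,p2,p6,p8} splits into {p2,p6,p8} and {p1}.
Split {p5,p7,p10} by δ(·,b) → {p5,p7} and {p10}.
Split {p3,p4,p9,p11} by δ(·,a) → {p3,p11} and {p4,p9}.
Stable partition: {p2,p6,p8} | {p5,p7} | {p3,p11} | {p1} | {p10} | {p4,p9} — 6 equivalence classes.
State p9 belongs to the block {p4,p9}, which has 2 states.

2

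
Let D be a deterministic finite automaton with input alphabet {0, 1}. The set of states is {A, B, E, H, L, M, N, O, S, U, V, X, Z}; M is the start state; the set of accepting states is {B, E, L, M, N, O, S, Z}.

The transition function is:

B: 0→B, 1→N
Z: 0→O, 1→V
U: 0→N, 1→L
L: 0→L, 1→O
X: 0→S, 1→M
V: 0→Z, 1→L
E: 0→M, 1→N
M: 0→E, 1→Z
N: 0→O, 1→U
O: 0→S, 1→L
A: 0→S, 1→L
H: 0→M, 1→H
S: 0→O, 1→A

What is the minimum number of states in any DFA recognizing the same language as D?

5

First remove the unreachable states {B,H,X}; 10 states remain.
P0 = {E,L,M,N,O,S,Z} | {A,U,V}.
On input 1, block {E,L,M,N,O,S,Z} splits into {E,L,M,O} and {N,S,Z}.
Refine {E,L,M,O} on symbol 0: members go to different blocks, giving {E,L,M} and {O}.
Split {E,L,M} by δ(·,1) → {E,M} and {L}.
No further refinement is possible. Final partition (5 blocks): {E,M} | {A,U,V} | {N,S,Z} | {O} | {L}.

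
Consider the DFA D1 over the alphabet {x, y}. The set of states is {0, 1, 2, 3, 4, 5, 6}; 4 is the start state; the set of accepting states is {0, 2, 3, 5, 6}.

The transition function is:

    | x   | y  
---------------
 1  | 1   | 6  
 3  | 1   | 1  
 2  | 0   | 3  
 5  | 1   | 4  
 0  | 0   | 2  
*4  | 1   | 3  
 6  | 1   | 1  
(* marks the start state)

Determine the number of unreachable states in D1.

BFS from 4 reaches {1, 3, 4, 6}; the 3 state(s) 0, 2, 5 are never visited.

3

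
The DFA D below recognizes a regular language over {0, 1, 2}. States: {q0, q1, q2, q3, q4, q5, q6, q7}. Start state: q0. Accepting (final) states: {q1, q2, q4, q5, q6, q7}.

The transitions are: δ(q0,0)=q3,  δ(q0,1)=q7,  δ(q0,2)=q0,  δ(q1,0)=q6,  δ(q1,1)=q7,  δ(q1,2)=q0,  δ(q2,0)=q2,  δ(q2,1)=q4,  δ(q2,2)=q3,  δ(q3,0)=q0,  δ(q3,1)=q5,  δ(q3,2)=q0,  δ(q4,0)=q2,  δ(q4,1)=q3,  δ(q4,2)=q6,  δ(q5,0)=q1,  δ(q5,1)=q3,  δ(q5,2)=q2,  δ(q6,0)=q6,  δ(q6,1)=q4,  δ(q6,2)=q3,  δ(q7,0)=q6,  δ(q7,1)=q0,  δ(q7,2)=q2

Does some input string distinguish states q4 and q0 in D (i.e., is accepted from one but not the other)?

Every state is reachable, so we keep all 8.
Initial partition by acceptance: {q1,q2,q4,q5,q6,q7} | {q0,q3}.
Split {q1,q2,q4,q5,q6,q7} by δ(·,1) → {q1,q2,q6} and {q4,q5,q7}.
No further refinement is possible. Final partition (3 blocks): {q1,q2,q6} | {q0,q3} | {q4,q5,q7}.
q4 and q0 end up in different blocks, so they are distinguishable. For instance, the string 'ε' is accepted from only q4.

Yes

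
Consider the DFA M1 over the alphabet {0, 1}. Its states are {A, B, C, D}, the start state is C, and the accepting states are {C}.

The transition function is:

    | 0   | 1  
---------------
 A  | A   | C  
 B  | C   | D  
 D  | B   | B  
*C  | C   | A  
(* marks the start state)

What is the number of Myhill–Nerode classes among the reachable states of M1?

States {B,D} cannot be reached from the start state, so discard them.
Start with accepting vs non-accepting: {C} | {A}.
Stable partition: {C} | {A} — 2 equivalence classes.

2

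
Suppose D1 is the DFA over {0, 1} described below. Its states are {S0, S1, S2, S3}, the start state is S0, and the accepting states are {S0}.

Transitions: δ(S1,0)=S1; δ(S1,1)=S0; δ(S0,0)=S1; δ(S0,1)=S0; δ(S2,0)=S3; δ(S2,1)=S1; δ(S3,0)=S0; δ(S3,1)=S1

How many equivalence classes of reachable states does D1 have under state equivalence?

2

Reachable states from the start: {S0,S1}. Unreachable: {S2,S3} — drop them.
Start with accepting vs non-accepting: {S0} | {S1}.
Stable partition: {S0} | {S1} — 2 equivalence classes.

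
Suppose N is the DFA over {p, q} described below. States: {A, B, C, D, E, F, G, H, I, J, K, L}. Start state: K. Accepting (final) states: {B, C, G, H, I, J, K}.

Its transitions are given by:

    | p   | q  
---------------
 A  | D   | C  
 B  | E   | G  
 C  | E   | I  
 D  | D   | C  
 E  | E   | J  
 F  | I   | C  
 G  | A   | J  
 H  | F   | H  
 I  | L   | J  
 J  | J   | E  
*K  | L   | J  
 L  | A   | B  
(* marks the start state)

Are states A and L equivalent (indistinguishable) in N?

Yes

Reachable states from the start: {A,B,C,D,E,G,I,J,K,L}. Unreachable: {F,H} — drop them.
Start with accepting vs non-accepting: {B,C,G,I,J,K} | {A,D,E,L}.
On input p, block {B,C,G,I,J,K} splits into {B,C,G,I,K} and {J}.
Refine {B,C,G,I,K} on symbol q: members go to different blocks, giving {G,I,K} and {B,C}.
Split {A,D,E,L} by δ(·,q) → {A,D,L} and {E}.
Stable partition: {G,I,K} | {A,D,L} | {J} | {B,C} | {E} — 5 equivalence classes.
A and L lie in the same block of the stable partition, so they are equivalent — no string distinguishes them.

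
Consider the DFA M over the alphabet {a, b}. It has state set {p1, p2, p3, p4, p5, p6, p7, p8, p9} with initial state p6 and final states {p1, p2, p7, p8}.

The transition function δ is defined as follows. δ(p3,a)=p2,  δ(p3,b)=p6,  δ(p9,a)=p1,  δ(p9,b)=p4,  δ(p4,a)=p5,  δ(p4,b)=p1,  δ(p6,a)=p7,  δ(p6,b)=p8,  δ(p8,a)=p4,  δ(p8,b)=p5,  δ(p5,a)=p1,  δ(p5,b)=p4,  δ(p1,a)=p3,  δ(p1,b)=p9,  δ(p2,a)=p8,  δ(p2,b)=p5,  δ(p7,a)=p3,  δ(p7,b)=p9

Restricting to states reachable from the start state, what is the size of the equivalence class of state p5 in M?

All states are reachable from the start state.
Start with accepting vs non-accepting: {p1,p2,p7,p8} | {p3,p4,p5,p6,p9}.
Split {p1,p2,p7,p8} by δ(·,a) → {p1,p7,p8} and {p2}.
Refine {p3,p4,p5,p6,p9} on symbol a: members go to different blocks, giving {p5,p6,p9} and {p3} and {p4}.
On input a, block {p1,p7,p8} splits into {p1,p7} and {p8}.
Split {p5,p6,p9} by δ(·,b) → {p5,p9} and {p6}.
No further refinement is possible. Final partition (7 blocks): {p1,p7} | {p5,p9} | {p2} | {p3} | {p4} | {p8} | {p6}.
State p5 belongs to the block {p5,p9}, which has 2 states.

2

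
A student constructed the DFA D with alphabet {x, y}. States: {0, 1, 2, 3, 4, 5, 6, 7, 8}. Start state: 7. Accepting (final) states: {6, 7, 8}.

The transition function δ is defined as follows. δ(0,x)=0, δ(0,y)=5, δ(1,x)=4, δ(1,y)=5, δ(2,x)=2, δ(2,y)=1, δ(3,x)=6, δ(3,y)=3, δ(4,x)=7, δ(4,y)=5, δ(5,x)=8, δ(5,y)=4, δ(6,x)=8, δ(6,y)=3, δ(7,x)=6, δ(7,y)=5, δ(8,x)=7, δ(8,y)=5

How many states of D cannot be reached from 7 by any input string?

3

Starting at 7 and following transitions, the reachable set is {3, 4, 5, 6, 7, 8}. That leaves 0, 1, 2 unreachable — 3 in total.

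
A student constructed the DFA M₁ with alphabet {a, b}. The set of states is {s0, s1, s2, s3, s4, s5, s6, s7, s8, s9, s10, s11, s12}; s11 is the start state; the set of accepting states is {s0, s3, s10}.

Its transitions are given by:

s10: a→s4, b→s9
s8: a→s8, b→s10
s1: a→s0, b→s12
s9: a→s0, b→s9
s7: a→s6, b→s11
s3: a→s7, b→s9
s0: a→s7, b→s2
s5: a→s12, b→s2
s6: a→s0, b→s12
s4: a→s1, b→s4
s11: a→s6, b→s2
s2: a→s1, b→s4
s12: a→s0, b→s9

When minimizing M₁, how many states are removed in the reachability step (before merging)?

No path from s11 leads to s3, s5, s8, s10; the other 9 states are all reachable.

4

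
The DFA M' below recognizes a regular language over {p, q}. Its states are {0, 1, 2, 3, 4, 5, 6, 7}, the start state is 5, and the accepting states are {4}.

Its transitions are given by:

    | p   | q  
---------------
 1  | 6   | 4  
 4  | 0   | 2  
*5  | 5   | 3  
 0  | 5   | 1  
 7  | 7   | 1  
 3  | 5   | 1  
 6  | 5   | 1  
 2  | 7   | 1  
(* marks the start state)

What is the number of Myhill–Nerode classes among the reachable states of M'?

5

All states are reachable from the start state.
Initial partition by acceptance: {4} | {0,1,2,3,5,6,7}.
Split {0,1,2,3,5,6,7} by δ(·,q) → {0,2,3,5,6,7} and {1}.
On input q, block {0,2,3,5,6,7} splits into {0,2,3,6,7} and {5}.
Refine {0,2,3,6,7} on symbol p: members go to different blocks, giving {0,3,6} and {2,7}.
No further refinement is possible. Final partition (5 blocks): {4} | {0,3,6} | {1} | {5} | {2,7}.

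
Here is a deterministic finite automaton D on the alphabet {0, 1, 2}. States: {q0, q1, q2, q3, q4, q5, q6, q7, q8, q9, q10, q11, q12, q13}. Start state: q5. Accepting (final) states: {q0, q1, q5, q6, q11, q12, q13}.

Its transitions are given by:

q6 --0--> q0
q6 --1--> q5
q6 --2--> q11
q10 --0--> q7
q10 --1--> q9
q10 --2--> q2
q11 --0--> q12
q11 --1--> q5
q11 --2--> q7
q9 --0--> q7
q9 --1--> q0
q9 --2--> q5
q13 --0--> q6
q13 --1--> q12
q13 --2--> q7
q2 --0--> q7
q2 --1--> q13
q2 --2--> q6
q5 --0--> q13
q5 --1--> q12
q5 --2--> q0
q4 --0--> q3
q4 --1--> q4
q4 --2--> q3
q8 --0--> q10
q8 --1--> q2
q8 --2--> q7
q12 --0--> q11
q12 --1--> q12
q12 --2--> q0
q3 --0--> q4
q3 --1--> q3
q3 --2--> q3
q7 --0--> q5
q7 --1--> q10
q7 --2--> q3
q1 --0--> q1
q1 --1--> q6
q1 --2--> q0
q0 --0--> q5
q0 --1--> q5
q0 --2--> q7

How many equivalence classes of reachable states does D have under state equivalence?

6

Reachable states from the start: {q0,q2,q3,q4,q5,q6,q7,q9,q10,q11,q12,q13}. Unreachable: {q1,q8} — drop them.
P0 = {q0,q5,q6,q11,q12,q13} | {q2,q3,q4,q7,q9,q10}.
Split {q0,q5,q6,q11,q12,q13} by δ(·,2) → {q0,q11,q13} and {q5,q6,q12}.
Split {q2,q3,q4,q7,q9,q10} by δ(·,0) → {q2,q3,q4,q9,q10} and {q7}.
On input 0, block {q2,q3,q4,q9,q10} splits into {q2,q9,q10} and {q3,q4}.
On input 1, block {q2,q9,q10} splits into {q2,q9} and {q10}.
The partition is now stable with 6 blocks: {q0,q11,q13} | {q2,q9} | {q5,q6,q12} | {q7} | {q3,q4} | {q10}.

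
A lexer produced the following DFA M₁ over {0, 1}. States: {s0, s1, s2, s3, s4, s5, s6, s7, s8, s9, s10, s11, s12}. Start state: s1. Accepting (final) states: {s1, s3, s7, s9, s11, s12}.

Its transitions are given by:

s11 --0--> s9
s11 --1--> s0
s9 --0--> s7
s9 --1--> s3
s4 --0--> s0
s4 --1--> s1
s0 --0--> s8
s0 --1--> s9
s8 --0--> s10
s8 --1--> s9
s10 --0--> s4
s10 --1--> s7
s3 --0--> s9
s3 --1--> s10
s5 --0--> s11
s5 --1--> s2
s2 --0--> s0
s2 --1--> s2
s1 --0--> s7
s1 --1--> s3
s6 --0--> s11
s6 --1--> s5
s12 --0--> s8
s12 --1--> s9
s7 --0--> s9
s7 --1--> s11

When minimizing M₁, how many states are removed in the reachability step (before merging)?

BFS from s1 reaches {s0, s1, s3, s4, s7, s8, s9, s10, s11}; the 4 state(s) s2, s5, s6, s12 are never visited.

4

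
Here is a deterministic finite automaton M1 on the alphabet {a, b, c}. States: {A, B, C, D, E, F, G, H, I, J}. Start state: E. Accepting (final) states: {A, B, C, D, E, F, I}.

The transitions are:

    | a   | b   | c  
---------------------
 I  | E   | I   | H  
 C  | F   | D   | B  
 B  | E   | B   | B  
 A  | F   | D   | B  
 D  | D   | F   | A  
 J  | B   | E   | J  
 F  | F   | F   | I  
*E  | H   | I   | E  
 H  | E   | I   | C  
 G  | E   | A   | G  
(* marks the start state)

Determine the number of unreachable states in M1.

No path from E leads to G, J; the other 8 states are all reachable.

2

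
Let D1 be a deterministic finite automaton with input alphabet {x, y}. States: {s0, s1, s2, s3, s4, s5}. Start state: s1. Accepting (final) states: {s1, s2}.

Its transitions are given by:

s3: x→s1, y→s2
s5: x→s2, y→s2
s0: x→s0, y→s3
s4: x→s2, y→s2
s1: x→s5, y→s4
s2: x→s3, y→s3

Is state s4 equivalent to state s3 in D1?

Yes

Reachable states from the start: {s1,s2,s3,s4,s5}. Unreachable: {s0} — drop them.
P0 = {s1,s2} | {s3,s4,s5}.
The partition is now stable with 2 blocks: {s1,s2} | {s3,s4,s5}.
s4 and s3 lie in the same block of the stable partition, so they are equivalent — no string distinguishes them.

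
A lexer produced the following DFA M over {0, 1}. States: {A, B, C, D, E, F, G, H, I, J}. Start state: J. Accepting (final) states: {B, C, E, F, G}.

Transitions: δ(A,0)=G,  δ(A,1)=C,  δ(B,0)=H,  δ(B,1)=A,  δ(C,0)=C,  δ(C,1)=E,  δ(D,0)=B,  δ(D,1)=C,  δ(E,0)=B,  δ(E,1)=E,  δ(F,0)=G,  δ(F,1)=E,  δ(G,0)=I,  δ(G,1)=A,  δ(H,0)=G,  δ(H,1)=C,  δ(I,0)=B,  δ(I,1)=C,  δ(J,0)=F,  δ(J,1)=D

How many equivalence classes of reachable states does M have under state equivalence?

Start with accepting vs non-accepting: {B,C,E,F,G} | {A,D,H,I,J}.
On input 0, block {B,C,E,F,G} splits into {C,E,F} and {B,G}.
On input 0, block {C,E,F} splits into {E,F} and {C}.
On input 0, block {A,D,H,I,J} splits into {A,D,H,I} and {J}.
The partition is now stable with 5 blocks: {E,F} | {A,D,H,I} | {B,G} | {C} | {J}.

5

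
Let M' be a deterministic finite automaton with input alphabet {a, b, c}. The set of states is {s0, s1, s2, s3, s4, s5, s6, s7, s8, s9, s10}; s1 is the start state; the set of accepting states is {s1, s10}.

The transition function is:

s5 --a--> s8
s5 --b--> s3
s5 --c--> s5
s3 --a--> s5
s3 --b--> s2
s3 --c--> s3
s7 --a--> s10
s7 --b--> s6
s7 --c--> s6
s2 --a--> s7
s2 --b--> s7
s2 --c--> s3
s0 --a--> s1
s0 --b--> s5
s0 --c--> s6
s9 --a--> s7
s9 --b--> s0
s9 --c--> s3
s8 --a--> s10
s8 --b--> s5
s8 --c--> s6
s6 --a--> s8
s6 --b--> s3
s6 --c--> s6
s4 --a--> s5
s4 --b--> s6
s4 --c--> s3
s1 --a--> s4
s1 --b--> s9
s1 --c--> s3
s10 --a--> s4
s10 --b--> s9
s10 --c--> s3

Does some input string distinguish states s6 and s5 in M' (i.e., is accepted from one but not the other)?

No

P0 = {s1,s10} | {s0,s2,s3,s4,s5,s6,s7,s8,s9}.
Split {s0,s2,s3,s4,s5,s6,s7,s8,s9} by δ(·,a) → {s2,s3,s4,s5,s6,s9} and {s0,s7,s8}.
Split {s2,s3,s4,s5,s6,s9} by δ(·,a) → {s2,s5,s6,s9} and {s3,s4}.
Split {s2,s5,s6,s9} by δ(·,b) → {s2,s9} and {s5,s6}.
Split {s3,s4} by δ(·,b) → {s3} and {s4}.
No further refinement is possible. Final partition (6 blocks): {s1,s10} | {s2,s9} | {s0,s7,s8} | {s3} | {s5,s6} | {s4}.
s6 and s5 lie in the same block of the stable partition, so they are equivalent — no string distinguishes them.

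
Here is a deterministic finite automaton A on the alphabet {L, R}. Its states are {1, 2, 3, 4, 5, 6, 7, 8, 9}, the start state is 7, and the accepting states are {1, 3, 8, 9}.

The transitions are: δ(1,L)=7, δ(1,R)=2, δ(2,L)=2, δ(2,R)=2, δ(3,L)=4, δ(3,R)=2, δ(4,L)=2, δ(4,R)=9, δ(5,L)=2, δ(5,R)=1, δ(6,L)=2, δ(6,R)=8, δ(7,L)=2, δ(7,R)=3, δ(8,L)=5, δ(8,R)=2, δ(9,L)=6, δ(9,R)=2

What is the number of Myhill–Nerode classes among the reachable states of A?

3

Every state is reachable, so we keep all 9.
Start with accepting vs non-accepting: {1,3,8,9} | {2,4,5,6,7}.
Refine {2,4,5,6,7} on symbol R: members go to different blocks, giving {4,5,6,7} and {2}.
Stable partition: {1,3,8,9} | {4,5,6,7} | {2} — 3 equivalence classes.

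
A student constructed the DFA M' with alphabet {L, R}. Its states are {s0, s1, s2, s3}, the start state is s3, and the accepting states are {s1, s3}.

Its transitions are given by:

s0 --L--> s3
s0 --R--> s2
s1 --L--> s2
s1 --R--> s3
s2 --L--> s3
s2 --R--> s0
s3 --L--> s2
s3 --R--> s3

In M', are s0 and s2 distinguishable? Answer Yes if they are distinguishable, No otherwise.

No

States {s1} cannot be reached from the start state, so discard them.
Start with accepting vs non-accepting: {s3} | {s0,s2}.
Stable partition: {s3} | {s0,s2} — 2 equivalence classes.
s0 and s2 lie in the same block of the stable partition, so they are equivalent — no string distinguishes them.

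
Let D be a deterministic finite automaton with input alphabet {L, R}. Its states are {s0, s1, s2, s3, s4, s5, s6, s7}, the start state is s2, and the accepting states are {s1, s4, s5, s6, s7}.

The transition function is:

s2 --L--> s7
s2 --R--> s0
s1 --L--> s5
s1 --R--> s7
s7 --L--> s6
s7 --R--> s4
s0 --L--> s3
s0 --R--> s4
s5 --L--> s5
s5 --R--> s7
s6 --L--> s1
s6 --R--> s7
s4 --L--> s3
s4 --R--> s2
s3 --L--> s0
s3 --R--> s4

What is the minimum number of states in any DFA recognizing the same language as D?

5

Start with accepting vs non-accepting: {s1,s4,s5,s6,s7} | {s0,s2,s3}.
Split {s1,s4,s5,s6,s7} by δ(·,L) → {s1,s5,s6,s7} and {s4}.
Refine {s1,s5,s6,s7} on symbol R: members go to different blocks, giving {s1,s5,s6} and {s7}.
Refine {s0,s2,s3} on symbol L: members go to different blocks, giving {s0,s3} and {s2}.
Stable partition: {s1,s5,s6} | {s0,s3} | {s4} | {s7} | {s2} — 5 equivalence classes.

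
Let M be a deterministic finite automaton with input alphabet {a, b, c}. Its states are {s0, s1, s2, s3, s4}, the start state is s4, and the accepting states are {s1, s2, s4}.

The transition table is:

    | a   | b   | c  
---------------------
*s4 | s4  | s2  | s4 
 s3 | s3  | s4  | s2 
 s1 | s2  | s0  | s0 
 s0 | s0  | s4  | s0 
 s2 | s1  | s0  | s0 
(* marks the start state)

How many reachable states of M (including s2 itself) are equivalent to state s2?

Reachable states from the start: {s0,s1,s2,s4}. Unreachable: {s3} — drop them.
Initial partition by acceptance: {s1,s2,s4} | {s0}.
Refine {s1,s2,s4} on symbol b: members go to different blocks, giving {s1,s2} and {s4}.
Stable partition: {s1,s2} | {s0} | {s4} — 3 equivalence classes.
The equivalence class containing s2 is {s1,s2}, of size 2.

2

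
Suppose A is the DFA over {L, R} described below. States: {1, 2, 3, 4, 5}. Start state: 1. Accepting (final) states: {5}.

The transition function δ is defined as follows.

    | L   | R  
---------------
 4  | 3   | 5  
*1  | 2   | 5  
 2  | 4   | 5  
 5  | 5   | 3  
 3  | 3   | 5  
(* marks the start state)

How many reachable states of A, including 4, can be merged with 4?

All states are reachable from the start state.
P0 = {5} | {1,2,3,4}.
No further refinement is possible. Final partition (2 blocks): {5} | {1,2,3,4}.
State 4 belongs to the block {1,2,3,4}, which has 4 states.

4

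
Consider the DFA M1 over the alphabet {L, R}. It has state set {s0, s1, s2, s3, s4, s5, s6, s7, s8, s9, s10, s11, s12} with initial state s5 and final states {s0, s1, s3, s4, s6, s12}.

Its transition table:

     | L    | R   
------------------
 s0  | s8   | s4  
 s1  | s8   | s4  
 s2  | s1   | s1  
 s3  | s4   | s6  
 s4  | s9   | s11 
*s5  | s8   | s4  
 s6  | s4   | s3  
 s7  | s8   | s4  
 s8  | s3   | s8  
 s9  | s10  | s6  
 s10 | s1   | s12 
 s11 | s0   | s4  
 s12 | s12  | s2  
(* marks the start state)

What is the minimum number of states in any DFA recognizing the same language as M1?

10

States {s7} cannot be reached from the start state, so discard them.
Initial partition by acceptance: {s0,s1,s3,s4,s6,s12} | {s2,s5,s8,s9,s10,s11}.
On input L, block {s0,s1,s3,s4,s6,s12} splits into {s0,s1,s4} and {s3,s6,s12}.
On input R, block {s0,s1,s4} splits into {s0,s1} and {s4}.
Refine {s2,s5,s8,s9,s10,s11} on symbol L: members go to different blocks, giving {s2,s10,s11} and {s5,s9} and {s8}.
Refine {s2,s10,s11} on symbol R: members go to different blocks, giving {s2} and {s10} and {s11}.
Refine {s3,s6,s12} on symbol L: members go to different blocks, giving {s3,s6} and {s12}.
On input L, block {s5,s9} splits into {s5} and {s9}.
Stable partition: {s0,s1} | {s2} | {s3,s6} | {s4} | {s5} | {s8} | {s10} | {s11} | {s12} | {s9} — 10 equivalence classes.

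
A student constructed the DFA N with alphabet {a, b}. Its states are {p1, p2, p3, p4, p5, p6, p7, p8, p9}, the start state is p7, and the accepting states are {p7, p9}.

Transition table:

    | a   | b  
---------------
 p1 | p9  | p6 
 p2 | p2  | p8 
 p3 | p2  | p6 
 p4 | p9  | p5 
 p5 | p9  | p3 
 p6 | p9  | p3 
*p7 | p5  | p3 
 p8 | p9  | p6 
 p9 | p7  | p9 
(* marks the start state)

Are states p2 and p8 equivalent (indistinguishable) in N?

No

First remove the unreachable states {p1,p4}; 7 states remain.
Start with accepting vs non-accepting: {p7,p9} | {p2,p3,p5,p6,p8}.
On input a, block {p7,p9} splits into {p7} and {p9}.
Split {p2,p3,p5,p6,p8} by δ(·,a) → {p5,p6,p8} and {p2,p3}.
On input b, block {p5,p6,p8} splits into {p5,p6} and {p8}.
Split {p2,p3} by δ(·,b) → {p2} and {p3}.
The partition is now stable with 6 blocks: {p7} | {p5,p6} | {p9} | {p2} | {p8} | {p3}.
p2 and p8 end up in different blocks, so they are distinguishable. For instance, the string 'a' is accepted from only p8.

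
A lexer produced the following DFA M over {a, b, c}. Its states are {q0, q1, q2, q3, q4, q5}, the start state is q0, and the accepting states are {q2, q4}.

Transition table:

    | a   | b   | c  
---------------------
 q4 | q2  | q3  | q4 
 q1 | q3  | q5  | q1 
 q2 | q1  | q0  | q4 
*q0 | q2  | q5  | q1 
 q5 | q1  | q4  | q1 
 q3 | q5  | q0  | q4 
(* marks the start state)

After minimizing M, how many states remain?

Start with accepting vs non-accepting: {q2,q4} | {q0,q1,q3,q5}.
Refine {q2,q4} on symbol a: members go to different blocks, giving {q2} and {q4}.
On input a, block {q0,q1,q3,q5} splits into {q1,q3,q5} and {q0}.
Split {q1,q3,q5} by δ(·,b) → {q1} and {q3} and {q5}.
The partition is now stable with 6 blocks: {q2} | {q1} | {q4} | {q0} | {q3} | {q5}.

6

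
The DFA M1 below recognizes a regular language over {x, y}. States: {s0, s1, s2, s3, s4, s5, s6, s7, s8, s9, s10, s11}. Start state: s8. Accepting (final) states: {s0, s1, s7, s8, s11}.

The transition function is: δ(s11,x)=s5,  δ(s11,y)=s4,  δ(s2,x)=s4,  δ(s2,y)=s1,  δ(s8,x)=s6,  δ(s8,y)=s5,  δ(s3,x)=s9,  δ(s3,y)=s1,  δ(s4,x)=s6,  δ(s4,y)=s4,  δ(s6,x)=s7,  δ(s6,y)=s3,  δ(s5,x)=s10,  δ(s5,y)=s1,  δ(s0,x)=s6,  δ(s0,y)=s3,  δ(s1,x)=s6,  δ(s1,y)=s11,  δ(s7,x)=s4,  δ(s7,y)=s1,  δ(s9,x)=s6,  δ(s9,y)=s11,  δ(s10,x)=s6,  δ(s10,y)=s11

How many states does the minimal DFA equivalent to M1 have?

8

Reachable states from the start: {s1,s3,s4,s5,s6,s7,s8,s9,s10,s11}. Unreachable: {s0,s2} — drop them.
P0 = {s1,s7,s8,s11} | {s3,s4,s5,s6,s9,s10}.
Refine {s1,s7,s8,s11} on symbol y: members go to different blocks, giving {s1,s7} and {s8,s11}.
Split {s1,s7} by δ(·,y) → {s1} and {s7}.
Split {s3,s4,s5,s6,s9,s10} by δ(·,x) → {s3,s4,s5,s9,s10} and {s6}.
Refine {s3,s4,s5,s9,s10} on symbol x: members go to different blocks, giving {s4,s9,s10} and {s3,s5}.
Refine {s4,s9,s10} on symbol y: members go to different blocks, giving {s9,s10} and {s4}.
Split {s8,s11} by δ(·,x) → {s8} and {s11}.
The partition is now stable with 8 blocks: {s1} | {s9,s10} | {s8} | {s7} | {s6} | {s3,s5} | {s4} | {s11}.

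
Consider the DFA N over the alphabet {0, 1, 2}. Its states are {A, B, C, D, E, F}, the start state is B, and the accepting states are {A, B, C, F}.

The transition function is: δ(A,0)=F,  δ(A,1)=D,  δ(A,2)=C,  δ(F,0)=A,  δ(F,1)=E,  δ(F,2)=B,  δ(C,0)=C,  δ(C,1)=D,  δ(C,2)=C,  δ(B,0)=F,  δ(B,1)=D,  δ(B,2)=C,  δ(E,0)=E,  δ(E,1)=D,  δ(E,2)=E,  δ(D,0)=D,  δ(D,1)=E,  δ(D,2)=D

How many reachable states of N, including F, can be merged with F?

4

Every state is reachable, so we keep all 6.
Initial partition by acceptance: {A,B,C,F} | {D,E}.
Stable partition: {A,B,C,F} | {D,E} — 2 equivalence classes.
The equivalence class containing F is {A,B,C,F}, of size 4.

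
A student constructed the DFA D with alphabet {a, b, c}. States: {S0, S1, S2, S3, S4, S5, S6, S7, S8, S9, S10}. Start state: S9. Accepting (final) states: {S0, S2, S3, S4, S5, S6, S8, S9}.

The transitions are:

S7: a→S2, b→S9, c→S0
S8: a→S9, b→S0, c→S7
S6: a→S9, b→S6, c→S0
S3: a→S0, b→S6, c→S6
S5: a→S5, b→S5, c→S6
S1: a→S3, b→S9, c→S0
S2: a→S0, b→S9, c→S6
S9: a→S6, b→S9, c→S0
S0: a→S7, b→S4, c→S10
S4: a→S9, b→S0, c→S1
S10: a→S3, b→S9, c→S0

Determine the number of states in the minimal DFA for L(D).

First remove the unreachable states {S5,S8}; 9 states remain.
P0 = {S0,S2,S3,S4,S6,S9} | {S1,S7,S10}.
Refine {S0,S2,S3,S4,S6,S9} on symbol a: members go to different blocks, giving {S2,S3,S4,S6,S9} and {S0}.
Split {S2,S3,S4,S6,S9} by δ(·,a) → {S4,S6,S9} and {S2,S3}.
On input b, block {S4,S6,S9} splits into {S6,S9} and {S4}.
The partition is now stable with 5 blocks: {S6,S9} | {S1,S7,S10} | {S0} | {S2,S3} | {S4}.

5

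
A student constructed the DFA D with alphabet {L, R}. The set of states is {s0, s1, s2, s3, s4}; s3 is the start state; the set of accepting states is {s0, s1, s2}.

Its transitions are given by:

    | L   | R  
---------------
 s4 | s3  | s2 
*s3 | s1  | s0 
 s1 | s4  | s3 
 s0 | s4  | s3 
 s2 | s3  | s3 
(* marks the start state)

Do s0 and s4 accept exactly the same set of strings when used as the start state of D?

Every state is reachable, so we keep all 5.
P0 = {s0,s1,s2} | {s3,s4}.
Refine {s3,s4} on symbol L: members go to different blocks, giving {s3} and {s4}.
Split {s0,s1,s2} by δ(·,L) → {s0,s1} and {s2}.
Stable partition: {s0,s1} | {s3} | {s4} | {s2} — 4 equivalence classes.
s0 and s4 end up in different blocks, so they are distinguishable. For instance, the string 'ε' is accepted from only s0.

No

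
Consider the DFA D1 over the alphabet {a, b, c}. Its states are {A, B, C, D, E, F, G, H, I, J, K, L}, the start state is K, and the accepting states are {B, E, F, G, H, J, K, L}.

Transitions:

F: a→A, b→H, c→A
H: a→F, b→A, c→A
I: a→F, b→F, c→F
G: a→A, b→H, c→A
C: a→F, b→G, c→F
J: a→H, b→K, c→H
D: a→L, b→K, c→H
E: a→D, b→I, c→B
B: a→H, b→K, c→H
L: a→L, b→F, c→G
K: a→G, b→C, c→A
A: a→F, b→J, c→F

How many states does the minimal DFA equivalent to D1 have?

States {B,D,E,I,L} cannot be reached from the start state, so discard them.
P0 = {F,G,H,J,K} | {A,C}.
Split {F,G,H,J,K} by δ(·,a) → {H,J,K} and {F,G}.
On input a, block {H,J,K} splits into {H,K} and {J}.
Split {A,C} by δ(·,b) → {A} and {C}.
Split {H,K} by δ(·,b) → {H} and {K}.
No further refinement is possible. Final partition (6 blocks): {H} | {A} | {F,G} | {J} | {C} | {K}.

6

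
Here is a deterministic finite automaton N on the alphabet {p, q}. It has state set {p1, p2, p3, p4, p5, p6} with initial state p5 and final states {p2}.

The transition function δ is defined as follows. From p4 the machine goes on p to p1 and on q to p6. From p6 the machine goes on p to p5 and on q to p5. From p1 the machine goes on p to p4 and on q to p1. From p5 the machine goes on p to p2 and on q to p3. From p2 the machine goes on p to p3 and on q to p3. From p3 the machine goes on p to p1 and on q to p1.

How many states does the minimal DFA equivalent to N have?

6

All states are reachable from the start state.
Start with accepting vs non-accepting: {p2} | {p1,p3,p4,p5,p6}.
On input p, block {p1,p3,p4,p5,p6} splits into {p1,p3,p4,p6} and {p5}.
Split {p1,p3,p4,p6} by δ(·,p) → {p1,p3,p4} and {p6}.
On input q, block {p1,p3,p4} splits into {p1,p3} and {p4}.
Split {p1,p3} by δ(·,p) → {p1} and {p3}.
The partition is now stable with 6 blocks: {p2} | {p1} | {p5} | {p6} | {p4} | {p3}.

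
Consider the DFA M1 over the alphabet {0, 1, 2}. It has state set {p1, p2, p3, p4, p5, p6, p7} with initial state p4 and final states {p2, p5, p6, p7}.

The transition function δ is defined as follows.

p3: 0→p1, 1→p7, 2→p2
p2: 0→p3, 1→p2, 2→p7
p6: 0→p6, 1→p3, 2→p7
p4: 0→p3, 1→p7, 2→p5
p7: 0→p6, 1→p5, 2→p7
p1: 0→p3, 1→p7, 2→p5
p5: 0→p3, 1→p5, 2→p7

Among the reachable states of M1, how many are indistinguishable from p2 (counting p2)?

Start with accepting vs non-accepting: {p2,p5,p6,p7} | {p1,p3,p4}.
On input 0, block {p2,p5,p6,p7} splits into {p2,p5} and {p6,p7}.
Split {p6,p7} by δ(·,1) → {p6} and {p7}.
Stable partition: {p2,p5} | {p1,p3,p4} | {p6} | {p7} — 4 equivalence classes.
State p2 belongs to the block {p2,p5}, which has 2 states.

2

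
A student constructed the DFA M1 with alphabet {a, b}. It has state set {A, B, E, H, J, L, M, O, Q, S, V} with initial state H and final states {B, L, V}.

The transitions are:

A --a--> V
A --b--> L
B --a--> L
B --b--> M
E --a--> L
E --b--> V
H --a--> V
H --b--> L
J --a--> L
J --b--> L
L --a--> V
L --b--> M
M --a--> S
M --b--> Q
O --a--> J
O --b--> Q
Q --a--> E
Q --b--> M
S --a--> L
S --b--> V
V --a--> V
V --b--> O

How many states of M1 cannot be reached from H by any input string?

BFS from H reaches {E, H, J, L, M, O, Q, S, V}; the 2 state(s) A, B are never visited.

2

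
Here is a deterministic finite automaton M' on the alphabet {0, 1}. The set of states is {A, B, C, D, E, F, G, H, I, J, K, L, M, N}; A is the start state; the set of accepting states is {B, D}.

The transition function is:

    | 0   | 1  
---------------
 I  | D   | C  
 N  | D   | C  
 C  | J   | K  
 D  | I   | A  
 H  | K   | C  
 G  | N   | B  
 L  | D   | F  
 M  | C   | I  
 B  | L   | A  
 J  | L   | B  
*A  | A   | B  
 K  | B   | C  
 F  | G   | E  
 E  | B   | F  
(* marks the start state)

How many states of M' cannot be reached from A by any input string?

No path from A leads to H, M; the other 12 states are all reachable.

2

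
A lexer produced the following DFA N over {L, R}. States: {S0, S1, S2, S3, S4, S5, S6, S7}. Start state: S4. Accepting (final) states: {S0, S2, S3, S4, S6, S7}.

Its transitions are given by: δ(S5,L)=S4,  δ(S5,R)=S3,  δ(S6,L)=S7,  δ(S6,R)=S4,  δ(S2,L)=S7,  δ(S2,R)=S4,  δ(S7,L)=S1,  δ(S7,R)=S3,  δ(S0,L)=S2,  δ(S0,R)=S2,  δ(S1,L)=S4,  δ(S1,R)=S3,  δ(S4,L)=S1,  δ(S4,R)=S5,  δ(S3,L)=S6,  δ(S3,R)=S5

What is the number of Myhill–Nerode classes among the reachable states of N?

States {S0,S2} cannot be reached from the start state, so discard them.
P0 = {S3,S4,S6,S7} | {S1,S5}.
Split {S3,S4,S6,S7} by δ(·,L) → {S3,S6} and {S4,S7}.
Split {S3,S6} by δ(·,L) → {S3} and {S6}.
On input R, block {S4,S7} splits into {S4} and {S7}.
Stable partition: {S3} | {S1,S5} | {S4} | {S6} | {S7} — 5 equivalence classes.

5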